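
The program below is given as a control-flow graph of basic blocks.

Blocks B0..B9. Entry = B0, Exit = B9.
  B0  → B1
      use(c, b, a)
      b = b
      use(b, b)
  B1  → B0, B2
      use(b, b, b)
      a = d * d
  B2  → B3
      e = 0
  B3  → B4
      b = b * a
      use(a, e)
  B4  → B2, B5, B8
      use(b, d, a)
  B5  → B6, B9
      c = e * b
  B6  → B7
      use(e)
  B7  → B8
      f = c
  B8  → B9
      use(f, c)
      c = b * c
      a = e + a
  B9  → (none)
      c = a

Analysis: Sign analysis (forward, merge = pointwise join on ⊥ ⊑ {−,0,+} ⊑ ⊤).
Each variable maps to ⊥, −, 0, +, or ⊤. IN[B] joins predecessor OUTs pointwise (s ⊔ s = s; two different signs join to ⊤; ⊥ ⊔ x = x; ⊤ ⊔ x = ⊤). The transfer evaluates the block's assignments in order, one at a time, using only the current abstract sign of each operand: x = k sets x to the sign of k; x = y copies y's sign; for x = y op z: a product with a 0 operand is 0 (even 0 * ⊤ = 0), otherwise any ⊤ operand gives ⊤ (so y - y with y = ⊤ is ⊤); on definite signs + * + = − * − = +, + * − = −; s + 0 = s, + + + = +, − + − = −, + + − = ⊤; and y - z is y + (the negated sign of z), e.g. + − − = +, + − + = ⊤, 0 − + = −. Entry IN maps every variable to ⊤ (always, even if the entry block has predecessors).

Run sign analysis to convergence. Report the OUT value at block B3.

Converged values:
  B0: | IN=(all ⊤) | OUT=(all ⊤)
  B1: | IN=(all ⊤) | OUT=(all ⊤)
  B2: | IN=(all ⊤) | OUT={e:0; rest ⊤}
  B3: | IN={e:0; rest ⊤} | OUT={e:0; rest ⊤}
  B4: | IN={e:0; rest ⊤} | OUT={e:0; rest ⊤}
  B5: | IN={e:0; rest ⊤} | OUT={c:0, e:0; rest ⊤}
  B6: | IN={c:0, e:0; rest ⊤} | OUT={c:0, e:0; rest ⊤}
  B7: | IN={c:0, e:0; rest ⊤} | OUT={c:0, e:0, f:0; rest ⊤}
  B8: | IN={e:0; rest ⊤} | OUT={e:0; rest ⊤}
  B9: | IN={e:0; rest ⊤} | OUT={e:0; rest ⊤}

Merge at B3: IN[B3] = OUT[B2] = {a: ⊤, b: ⊤, c: ⊤, d: ⊤, e: 0, f: ⊤}
Applying B3's transfer function to that IN value gives OUT[B3] (row B3 above).

Answer: {a: ⊤, b: ⊤, c: ⊤, d: ⊤, e: 0, f: ⊤}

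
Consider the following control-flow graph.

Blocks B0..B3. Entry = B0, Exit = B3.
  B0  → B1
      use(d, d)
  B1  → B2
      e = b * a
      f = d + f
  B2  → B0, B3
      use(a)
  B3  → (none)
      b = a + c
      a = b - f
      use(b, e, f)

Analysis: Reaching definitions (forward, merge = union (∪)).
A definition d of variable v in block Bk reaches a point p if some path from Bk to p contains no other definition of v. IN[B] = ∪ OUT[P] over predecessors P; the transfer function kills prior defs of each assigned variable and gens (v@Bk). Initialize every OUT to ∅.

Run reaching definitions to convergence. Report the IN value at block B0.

Answer: {e@B1, f@B1}

Trace:
Fixpoint table:
  B0: | IN={e@B1, f@B1} | OUT={e@B1, f@B1}
  B1: | IN={e@B1, f@B1} | OUT={e@B1, f@B1}
  B2: | IN={e@B1, f@B1} | OUT={e@B1, f@B1}
  B3: | IN={e@B1, f@B1} | OUT={a@B3, b@B3, e@B1, f@B1}

Merge at B0 (entry node, so the boundary value {} is joined with the incoming edge(s)): IN[B0] = {} ⊔ OUT[B2] = {e@B1, f@B1}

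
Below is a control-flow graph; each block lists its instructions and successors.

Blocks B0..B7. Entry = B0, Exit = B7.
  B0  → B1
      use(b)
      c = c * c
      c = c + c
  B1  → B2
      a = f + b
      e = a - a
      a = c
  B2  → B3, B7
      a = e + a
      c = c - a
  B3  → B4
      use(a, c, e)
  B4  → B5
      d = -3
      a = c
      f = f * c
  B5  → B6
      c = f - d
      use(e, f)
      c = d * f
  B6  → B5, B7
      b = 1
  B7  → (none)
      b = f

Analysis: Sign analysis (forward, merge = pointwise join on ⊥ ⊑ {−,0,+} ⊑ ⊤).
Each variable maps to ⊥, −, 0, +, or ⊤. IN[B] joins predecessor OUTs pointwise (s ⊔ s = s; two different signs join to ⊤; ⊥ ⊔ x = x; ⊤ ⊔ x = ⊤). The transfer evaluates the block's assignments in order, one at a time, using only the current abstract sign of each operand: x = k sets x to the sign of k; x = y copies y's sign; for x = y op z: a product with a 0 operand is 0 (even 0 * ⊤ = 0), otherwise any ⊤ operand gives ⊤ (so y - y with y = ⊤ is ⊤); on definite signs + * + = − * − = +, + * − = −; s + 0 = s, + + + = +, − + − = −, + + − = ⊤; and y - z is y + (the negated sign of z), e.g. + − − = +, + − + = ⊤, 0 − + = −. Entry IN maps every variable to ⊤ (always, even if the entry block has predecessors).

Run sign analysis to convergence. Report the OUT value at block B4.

Per-block solution:
  B0: | IN=(all ⊤) | OUT=(all ⊤)
  B1: | IN=(all ⊤) | OUT=(all ⊤)
  B2: | IN=(all ⊤) | OUT=(all ⊤)
  B3: | IN=(all ⊤) | OUT=(all ⊤)
  B4: | IN=(all ⊤) | OUT={d:-; rest ⊤}
  B5: | IN={d:-; rest ⊤} | OUT={d:-; rest ⊤}
  B6: | IN={d:-; rest ⊤} | OUT={b:+, d:-; rest ⊤}
  B7: | IN=(all ⊤) | OUT=(all ⊤)

Merge at B4: IN[B4] = OUT[B3] = {a: ⊤, b: ⊤, c: ⊤, d: ⊤, e: ⊤, f: ⊤}
Applying B4's transfer function to that IN value gives OUT[B4] (row B4 above).

Answer: {a: ⊤, b: ⊤, c: ⊤, d: -, e: ⊤, f: ⊤}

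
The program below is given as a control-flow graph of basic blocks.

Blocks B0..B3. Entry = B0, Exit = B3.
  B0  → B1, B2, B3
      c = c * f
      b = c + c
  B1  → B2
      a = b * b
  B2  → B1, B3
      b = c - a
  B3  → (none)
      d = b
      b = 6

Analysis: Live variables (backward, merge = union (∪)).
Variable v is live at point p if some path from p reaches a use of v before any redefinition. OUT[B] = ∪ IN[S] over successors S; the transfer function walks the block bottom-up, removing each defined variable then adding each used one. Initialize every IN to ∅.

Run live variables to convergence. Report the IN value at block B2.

Converged values:
  B0:  IN={a, c, f}  OUT={a, b, c}
  B1:  IN={b, c}  OUT={a, c}
  B2:  IN={a, c}  OUT={b, c}
  B3:  IN={b}  OUT={}

Merge at B2: OUT[B2] = IN[B1] ⊔ IN[B3] = {b, c}
Applying B2's transfer function to that OUT value gives IN[B2] (row B2 above).

Answer: {a, c}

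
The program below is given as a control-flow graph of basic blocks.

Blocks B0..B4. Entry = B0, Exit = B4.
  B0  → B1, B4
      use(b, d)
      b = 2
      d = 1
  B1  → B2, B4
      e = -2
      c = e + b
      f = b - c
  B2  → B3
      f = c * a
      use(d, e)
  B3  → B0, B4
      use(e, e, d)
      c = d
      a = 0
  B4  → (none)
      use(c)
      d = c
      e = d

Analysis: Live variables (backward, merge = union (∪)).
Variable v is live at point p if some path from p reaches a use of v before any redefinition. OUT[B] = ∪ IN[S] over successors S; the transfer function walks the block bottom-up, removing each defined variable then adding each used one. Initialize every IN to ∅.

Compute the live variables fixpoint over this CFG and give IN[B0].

Answer: {a, b, c, d}

Working:
Per-block solution:
  B0:  IN={a, b, c, d}  OUT={a, b, c, d}
  B1:  IN={a, b, d}  OUT={a, b, c, d, e}
  B2:  IN={a, b, c, d, e}  OUT={b, d, e}
  B3:  IN={b, d, e}  OUT={a, b, c, d}
  B4:  IN={c}  OUT={}

Merge at B0: OUT[B0] = IN[B1] ⊔ IN[B4] = {a, b, c, d}
Applying B0's transfer function to that OUT value gives IN[B0] (row B0 above).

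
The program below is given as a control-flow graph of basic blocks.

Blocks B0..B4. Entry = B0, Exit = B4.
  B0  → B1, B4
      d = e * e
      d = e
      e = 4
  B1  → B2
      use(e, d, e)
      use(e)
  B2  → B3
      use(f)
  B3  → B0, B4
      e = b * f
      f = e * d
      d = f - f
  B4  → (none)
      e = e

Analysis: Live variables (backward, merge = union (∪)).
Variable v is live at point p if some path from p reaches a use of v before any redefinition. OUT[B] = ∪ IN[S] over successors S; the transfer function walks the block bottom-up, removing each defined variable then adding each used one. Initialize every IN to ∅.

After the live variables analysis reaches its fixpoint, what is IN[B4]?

Per-block solution:
  B0:  IN={b, e, f}  OUT={b, d, e, f}
  B1:  IN={b, d, e, f}  OUT={b, d, f}
  B2:  IN={b, d, f}  OUT={b, d, f}
  B3:  IN={b, d, f}  OUT={b, e, f}
  B4:  IN={e}  OUT={}

B4 is the boundary node: OUT[B4] = {}
Applying B4's transfer function to that OUT value gives IN[B4] (row B4 above).

Answer: {e}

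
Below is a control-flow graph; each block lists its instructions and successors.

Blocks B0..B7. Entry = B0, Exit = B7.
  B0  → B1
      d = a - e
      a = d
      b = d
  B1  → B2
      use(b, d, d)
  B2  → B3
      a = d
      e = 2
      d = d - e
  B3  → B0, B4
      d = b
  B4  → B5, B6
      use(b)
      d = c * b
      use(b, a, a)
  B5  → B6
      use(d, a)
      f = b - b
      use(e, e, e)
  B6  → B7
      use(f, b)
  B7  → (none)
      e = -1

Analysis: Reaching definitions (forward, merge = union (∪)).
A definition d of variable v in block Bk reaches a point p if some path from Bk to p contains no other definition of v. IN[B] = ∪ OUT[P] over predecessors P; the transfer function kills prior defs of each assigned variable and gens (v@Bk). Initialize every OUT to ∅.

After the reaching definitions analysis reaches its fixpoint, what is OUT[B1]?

Fixpoint table:
  B0:  IN={a@B2, b@B0, d@B3, e@B2}  OUT={a@B0, b@B0, d@B0, e@B2}
  B1:  IN={a@B0, b@B0, d@B0, e@B2}  OUT={a@B0, b@B0, d@B0, e@B2}
  B2:  IN={a@B0, b@B0, d@B0, e@B2}  OUT={a@B2, b@B0, d@B2, e@B2}
  B3:  IN={a@B2, b@B0, d@B2, e@B2}  OUT={a@B2, b@B0, d@B3, e@B2}
  B4:  IN={a@B2, b@B0, d@B3, e@B2}  OUT={a@B2, b@B0, d@B4, e@B2}
  B5:  IN={a@B2, b@B0, d@B4, e@B2}  OUT={a@B2, b@B0, d@B4, e@B2, f@B5}
  B6:  IN={a@B2, b@B0, d@B4, e@B2, f@B5}  OUT={a@B2, b@B0, d@B4, e@B2, f@B5}
  B7:  IN={a@B2, b@B0, d@B4, e@B2, f@B5}  OUT={a@B2, b@B0, d@B4, e@B7, f@B5}

Merge at B1: IN[B1] = OUT[B0] = {a@B0, b@B0, d@B0, e@B2}
Applying B1's transfer function to that IN value gives OUT[B1] (row B1 above).

Answer: {a@B0, b@B0, d@B0, e@B2}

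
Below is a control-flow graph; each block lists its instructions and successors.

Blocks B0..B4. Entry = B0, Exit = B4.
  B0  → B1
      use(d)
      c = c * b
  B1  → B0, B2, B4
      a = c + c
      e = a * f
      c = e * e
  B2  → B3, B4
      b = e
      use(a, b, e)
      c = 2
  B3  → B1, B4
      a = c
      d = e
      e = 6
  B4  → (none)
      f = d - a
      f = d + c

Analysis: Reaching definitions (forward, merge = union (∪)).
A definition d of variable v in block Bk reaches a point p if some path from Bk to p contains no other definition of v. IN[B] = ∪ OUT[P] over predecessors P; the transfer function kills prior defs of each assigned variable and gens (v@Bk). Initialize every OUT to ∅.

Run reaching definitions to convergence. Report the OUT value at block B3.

Answer: {a@B3, b@B2, c@B2, d@B3, e@B3}

Trace:
Per-block solution:
  B0:   IN={a@B1, b@B2, c@B1, d@B3, e@B1}   OUT={a@B1, b@B2, c@B0, d@B3, e@B1}
  B1:   IN={a@B1, a@B3, b@B2, c@B0, c@B2, d@B3, e@B1, e@B3}   OUT={a@B1, b@B2, c@B1, d@B3, e@B1}
  B2:   IN={a@B1, b@B2, c@B1, d@B3, e@B1}   OUT={a@B1, b@B2, c@B2, d@B3, e@B1}
  B3:   IN={a@B1, b@B2, c@B2, d@B3, e@B1}   OUT={a@B3, b@B2, c@B2, d@B3, e@B3}
  B4:   IN={a@B1, a@B3, b@B2, c@B1, c@B2, d@B3, e@B1, e@B3}   OUT={a@B1, a@B3, b@B2, c@B1, c@B2, d@B3, e@B1, e@B3, f@B4}

Merge at B3: IN[B3] = OUT[B2] = {a@B1, b@B2, c@B2, d@B3, e@B1}
Applying B3's transfer function to that IN value gives OUT[B3] (row B3 above).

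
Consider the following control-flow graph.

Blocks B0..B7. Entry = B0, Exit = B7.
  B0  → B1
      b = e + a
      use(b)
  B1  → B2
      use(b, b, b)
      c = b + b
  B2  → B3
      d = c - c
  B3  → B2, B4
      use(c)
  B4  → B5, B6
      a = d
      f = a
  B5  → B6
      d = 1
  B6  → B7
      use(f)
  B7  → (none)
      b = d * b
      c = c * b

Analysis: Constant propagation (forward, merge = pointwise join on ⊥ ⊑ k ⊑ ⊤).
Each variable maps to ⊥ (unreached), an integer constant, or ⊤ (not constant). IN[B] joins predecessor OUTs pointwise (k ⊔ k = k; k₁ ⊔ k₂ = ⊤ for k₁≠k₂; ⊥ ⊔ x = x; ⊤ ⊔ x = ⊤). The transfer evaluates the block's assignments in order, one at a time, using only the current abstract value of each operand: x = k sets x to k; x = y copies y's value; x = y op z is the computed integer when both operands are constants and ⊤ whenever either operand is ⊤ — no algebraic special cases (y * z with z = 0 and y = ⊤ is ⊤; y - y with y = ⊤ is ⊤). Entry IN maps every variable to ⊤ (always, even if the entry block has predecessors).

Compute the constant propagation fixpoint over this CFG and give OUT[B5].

Converged values:
  B0: | IN=(all ⊤) | OUT=(all ⊤)
  B1: | IN=(all ⊤) | OUT=(all ⊤)
  B2: | IN=(all ⊤) | OUT=(all ⊤)
  B3: | IN=(all ⊤) | OUT=(all ⊤)
  B4: | IN=(all ⊤) | OUT=(all ⊤)
  B5: | IN=(all ⊤) | OUT={d:1; rest ⊤}
  B6: | IN=(all ⊤) | OUT=(all ⊤)
  B7: | IN=(all ⊤) | OUT=(all ⊤)

Merge at B5: IN[B5] = OUT[B4] = {a: ⊤, b: ⊤, c: ⊤, d: ⊤, e: ⊤, f: ⊤}
Applying B5's transfer function to that IN value gives OUT[B5] (row B5 above).

Answer: {a: ⊤, b: ⊤, c: ⊤, d: 1, e: ⊤, f: ⊤}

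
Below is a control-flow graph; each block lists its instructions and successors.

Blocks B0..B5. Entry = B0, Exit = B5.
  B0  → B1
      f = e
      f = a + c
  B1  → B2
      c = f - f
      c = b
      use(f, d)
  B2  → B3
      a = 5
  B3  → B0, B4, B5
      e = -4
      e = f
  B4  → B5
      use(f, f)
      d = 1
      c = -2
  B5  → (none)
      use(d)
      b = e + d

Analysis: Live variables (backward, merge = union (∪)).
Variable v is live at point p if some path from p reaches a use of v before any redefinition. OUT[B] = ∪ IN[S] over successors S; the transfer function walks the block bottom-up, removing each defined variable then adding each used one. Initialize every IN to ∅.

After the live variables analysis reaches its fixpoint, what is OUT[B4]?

Converged values:
  B0: | IN={a, b, c, d, e} | OUT={b, d, f}
  B1: | IN={b, d, f} | OUT={b, c, d, f}
  B2: | IN={b, c, d, f} | OUT={a, b, c, d, f}
  B3: | IN={a, b, c, d, f} | OUT={a, b, c, d, e, f}
  B4: | IN={e, f} | OUT={d, e}
  B5: | IN={d, e} | OUT={}

Merge at B4: OUT[B4] = IN[B5] = {d, e}

Answer: {d, e}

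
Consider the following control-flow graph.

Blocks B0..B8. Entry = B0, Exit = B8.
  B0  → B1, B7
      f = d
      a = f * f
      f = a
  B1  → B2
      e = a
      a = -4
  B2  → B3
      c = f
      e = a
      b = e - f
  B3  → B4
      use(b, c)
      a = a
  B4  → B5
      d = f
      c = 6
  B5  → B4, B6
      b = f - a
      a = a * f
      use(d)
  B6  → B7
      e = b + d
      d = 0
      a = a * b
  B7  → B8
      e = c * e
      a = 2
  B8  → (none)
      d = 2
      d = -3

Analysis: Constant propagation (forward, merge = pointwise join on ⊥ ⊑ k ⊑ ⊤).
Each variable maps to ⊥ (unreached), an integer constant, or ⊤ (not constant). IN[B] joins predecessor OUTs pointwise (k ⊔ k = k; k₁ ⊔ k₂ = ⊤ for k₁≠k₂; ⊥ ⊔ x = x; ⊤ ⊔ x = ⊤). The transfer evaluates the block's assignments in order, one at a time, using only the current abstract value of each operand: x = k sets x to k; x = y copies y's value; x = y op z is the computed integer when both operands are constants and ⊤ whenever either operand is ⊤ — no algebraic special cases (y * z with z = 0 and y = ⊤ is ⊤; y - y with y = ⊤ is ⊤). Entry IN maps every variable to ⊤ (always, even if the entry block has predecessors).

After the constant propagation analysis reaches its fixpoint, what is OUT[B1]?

Per-block solution:
  B0:  IN=(all ⊤)  OUT=(all ⊤)
  B1:  IN=(all ⊤)  OUT={a:-4; rest ⊤}
  B2:  IN={a:-4; rest ⊤}  OUT={a:-4, e:-4; rest ⊤}
  B3:  IN={a:-4, e:-4; rest ⊤}  OUT={a:-4, e:-4; rest ⊤}
  B4:  IN={e:-4; rest ⊤}  OUT={c:6, e:-4; rest ⊤}
  B5:  IN={c:6, e:-4; rest ⊤}  OUT={c:6, e:-4; rest ⊤}
  B6:  IN={c:6, e:-4; rest ⊤}  OUT={c:6, d:0; rest ⊤}
  B7:  IN=(all ⊤)  OUT={a:2; rest ⊤}
  B8:  IN={a:2; rest ⊤}  OUT={a:2, d:-3; rest ⊤}

Merge at B1: IN[B1] = OUT[B0] = {a: ⊤, b: ⊤, c: ⊤, d: ⊤, e: ⊤, f: ⊤}
Applying B1's transfer function to that IN value gives OUT[B1] (row B1 above).

Answer: {a: -4, b: ⊤, c: ⊤, d: ⊤, e: ⊤, f: ⊤}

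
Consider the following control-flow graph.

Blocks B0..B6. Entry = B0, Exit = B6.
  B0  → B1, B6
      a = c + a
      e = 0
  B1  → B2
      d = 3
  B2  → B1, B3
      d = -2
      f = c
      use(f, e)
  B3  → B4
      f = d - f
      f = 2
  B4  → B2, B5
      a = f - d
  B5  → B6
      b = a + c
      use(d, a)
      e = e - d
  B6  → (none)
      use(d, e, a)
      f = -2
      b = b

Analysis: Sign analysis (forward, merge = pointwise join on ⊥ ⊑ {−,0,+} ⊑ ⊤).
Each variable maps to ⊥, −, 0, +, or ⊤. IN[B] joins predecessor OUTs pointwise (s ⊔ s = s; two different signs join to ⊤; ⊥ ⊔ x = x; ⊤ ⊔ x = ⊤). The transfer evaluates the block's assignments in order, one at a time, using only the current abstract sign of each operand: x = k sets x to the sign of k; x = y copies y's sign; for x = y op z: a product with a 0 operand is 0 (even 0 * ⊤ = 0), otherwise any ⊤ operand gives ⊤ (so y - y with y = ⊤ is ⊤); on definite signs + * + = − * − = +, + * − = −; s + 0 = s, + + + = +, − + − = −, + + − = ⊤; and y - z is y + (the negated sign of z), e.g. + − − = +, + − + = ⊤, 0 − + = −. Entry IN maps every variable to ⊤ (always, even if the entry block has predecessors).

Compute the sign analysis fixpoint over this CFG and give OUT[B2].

Per-block solution:
  B0: | IN=(all ⊤) | OUT={e:0; rest ⊤}
  B1: | IN={e:0; rest ⊤} | OUT={d:+, e:0; rest ⊤}
  B2: | IN={e:0; rest ⊤} | OUT={d:-, e:0; rest ⊤}
  B3: | IN={d:-, e:0; rest ⊤} | OUT={d:-, e:0, f:+; rest ⊤}
  B4: | IN={d:-, e:0, f:+; rest ⊤} | OUT={a:+, d:-, e:0, f:+; rest ⊤}
  B5: | IN={a:+, d:-, e:0, f:+; rest ⊤} | OUT={a:+, d:-, e:+, f:+; rest ⊤}
  B6: | IN=(all ⊤) | OUT={f:-; rest ⊤}

Merge at B2: IN[B2] = OUT[B1] ⊔ OUT[B4] = {a: ⊤, b: ⊤, c: ⊤, d: ⊤, e: 0, f: ⊤}
Applying B2's transfer function to that IN value gives OUT[B2] (row B2 above).

Answer: {a: ⊤, b: ⊤, c: ⊤, d: -, e: 0, f: ⊤}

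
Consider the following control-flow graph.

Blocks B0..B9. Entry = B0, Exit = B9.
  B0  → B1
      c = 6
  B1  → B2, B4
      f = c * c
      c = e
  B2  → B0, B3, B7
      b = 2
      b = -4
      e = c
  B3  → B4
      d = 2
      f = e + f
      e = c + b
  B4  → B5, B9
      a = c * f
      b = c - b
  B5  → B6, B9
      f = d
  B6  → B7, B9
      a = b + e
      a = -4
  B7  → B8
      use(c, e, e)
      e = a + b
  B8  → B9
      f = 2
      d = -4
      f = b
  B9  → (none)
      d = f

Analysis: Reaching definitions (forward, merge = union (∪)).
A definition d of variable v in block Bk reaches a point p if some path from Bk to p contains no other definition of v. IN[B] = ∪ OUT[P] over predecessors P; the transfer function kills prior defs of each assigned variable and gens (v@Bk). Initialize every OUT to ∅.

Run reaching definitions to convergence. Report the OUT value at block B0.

Fixpoint table:
  B0:  IN={b@B2, c@B1, e@B2, f@B1}  OUT={b@B2, c@B0, e@B2, f@B1}
  B1:  IN={b@B2, c@B0, e@B2, f@B1}  OUT={b@B2, c@B1, e@B2, f@B1}
  B2:  IN={b@B2, c@B1, e@B2, f@B1}  OUT={b@B2, c@B1, e@B2, f@B1}
  B3:  IN={b@B2, c@B1, e@B2, f@B1}  OUT={b@B2, c@B1, d@B3, e@B3, f@B3}
  B4:  IN={b@B2, c@B1, d@B3, e@B2, e@B3, f@B1, f@B3}  OUT={a@B4, b@B4, c@B1, d@B3, e@B2, e@B3, f@B1, f@B3}
  B5:  IN={a@B4, b@B4, c@B1, d@B3, e@B2, e@B3, f@B1, f@B3}  OUT={a@B4, b@B4, c@B1, d@B3, e@B2, e@B3, f@B5}
  B6:  IN={a@B4, b@B4, c@B1, d@B3, e@B2, e@B3, f@B5}  OUT={a@B6, b@B4, c@B1, d@B3, e@B2, e@B3, f@B5}
  B7:  IN={a@B6, b@B2, b@B4, c@B1, d@B3, e@B2, e@B3, f@B1, f@B5}  OUT={a@B6, b@B2, b@B4, c@B1, d@B3, e@B7, f@B1, f@B5}
  B8:  IN={a@B6, b@B2, b@B4, c@B1, d@B3, e@B7, f@B1, f@B5}  OUT={a@B6, b@B2, b@B4, c@B1, d@B8, e@B7, f@B8}
  B9:  IN={a@B4, a@B6, b@B2, b@B4, c@B1, d@B3, d@B8, e@B2, e@B3, e@B7, f@B1, f@B3, f@B5, f@B8}  OUT={a@B4, a@B6, b@B2, b@B4, c@B1, d@B9, e@B2, e@B3, e@B7, f@B1, f@B3, f@B5, f@B8}

Merge at B0 (entry node, so the boundary value {} is joined with the incoming edge(s)): IN[B0] = {} ⊔ OUT[B2] = {b@B2, c@B1, e@B2, f@B1}
Applying B0's transfer function to that IN value gives OUT[B0] (row B0 above).

Answer: {b@B2, c@B0, e@B2, f@B1}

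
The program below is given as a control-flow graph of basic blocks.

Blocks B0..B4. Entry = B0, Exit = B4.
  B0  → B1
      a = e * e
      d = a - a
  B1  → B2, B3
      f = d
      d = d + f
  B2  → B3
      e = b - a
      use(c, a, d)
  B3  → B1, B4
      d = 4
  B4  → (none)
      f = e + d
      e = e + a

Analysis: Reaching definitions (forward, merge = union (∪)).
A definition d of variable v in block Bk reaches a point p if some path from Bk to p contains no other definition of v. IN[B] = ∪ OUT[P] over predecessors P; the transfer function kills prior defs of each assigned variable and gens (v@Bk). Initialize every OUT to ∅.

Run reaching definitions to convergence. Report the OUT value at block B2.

Converged values:
  B0: | IN={} | OUT={a@B0, d@B0}
  B1: | IN={a@B0, d@B0, d@B3, e@B2, f@B1} | OUT={a@B0, d@B1, e@B2, f@B1}
  B2: | IN={a@B0, d@B1, e@B2, f@B1} | OUT={a@B0, d@B1, e@B2, f@B1}
  B3: | IN={a@B0, d@B1, e@B2, f@B1} | OUT={a@B0, d@B3, e@B2, f@B1}
  B4: | IN={a@B0, d@B3, e@B2, f@B1} | OUT={a@B0, d@B3, e@B4, f@B4}

Merge at B2: IN[B2] = OUT[B1] = {a@B0, d@B1, e@B2, f@B1}
Applying B2's transfer function to that IN value gives OUT[B2] (row B2 above).

Answer: {a@B0, d@B1, e@B2, f@B1}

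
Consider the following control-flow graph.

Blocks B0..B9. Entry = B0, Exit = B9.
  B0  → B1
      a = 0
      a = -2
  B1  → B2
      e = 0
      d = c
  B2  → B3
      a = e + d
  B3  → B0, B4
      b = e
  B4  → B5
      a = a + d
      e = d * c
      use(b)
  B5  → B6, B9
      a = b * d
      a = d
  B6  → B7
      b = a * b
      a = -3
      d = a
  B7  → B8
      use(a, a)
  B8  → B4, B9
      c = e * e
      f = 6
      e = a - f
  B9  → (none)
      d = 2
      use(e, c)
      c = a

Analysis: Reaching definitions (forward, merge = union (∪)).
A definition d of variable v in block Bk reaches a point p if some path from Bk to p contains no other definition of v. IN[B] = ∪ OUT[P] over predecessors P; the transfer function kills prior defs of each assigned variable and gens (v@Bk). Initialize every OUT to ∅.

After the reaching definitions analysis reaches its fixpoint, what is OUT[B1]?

Fixpoint table:
  B0:  IN={a@B2, b@B3, d@B1, e@B1}  OUT={a@B0, b@B3, d@B1, e@B1}
  B1:  IN={a@B0, b@B3, d@B1, e@B1}  OUT={a@B0, b@B3, d@B1, e@B1}
  B2:  IN={a@B0, b@B3, d@B1, e@B1}  OUT={a@B2, b@B3, d@B1, e@B1}
  B3:  IN={a@B2, b@B3, d@B1, e@B1}  OUT={a@B2, b@B3, d@B1, e@B1}
  B4:  IN={a@B2, a@B6, b@B3, b@B6, c@B8, d@B1, d@B6, e@B1, e@B8, f@B8}  OUT={a@B4, b@B3, b@B6, c@B8, d@B1, d@B6, e@B4, f@B8}
  B5:  IN={a@B4, b@B3, b@B6, c@B8, d@B1, d@B6, e@B4, f@B8}  OUT={a@B5, b@B3, b@B6, c@B8, d@B1, d@B6, e@B4, f@B8}
  B6:  IN={a@B5, b@B3, b@B6, c@B8, d@B1, d@B6, e@B4, f@B8}  OUT={a@B6, b@B6, c@B8, d@B6, e@B4, f@B8}
  B7:  IN={a@B6, b@B6, c@B8, d@B6, e@B4, f@B8}  OUT={a@B6, b@B6, c@B8, d@B6, e@B4, f@B8}
  B8:  IN={a@B6, b@B6, c@B8, d@B6, e@B4, f@B8}  OUT={a@B6, b@B6, c@B8, d@B6, e@B8, f@B8}
  B9:  IN={a@B5, a@B6, b@B3, b@B6, c@B8, d@B1, d@B6, e@B4, e@B8, f@B8}  OUT={a@B5, a@B6, b@B3, b@B6, c@B9, d@B9, e@B4, e@B8, f@B8}

Merge at B1: IN[B1] = OUT[B0] = {a@B0, b@B3, d@B1, e@B1}
Applying B1's transfer function to that IN value gives OUT[B1] (row B1 above).

Answer: {a@B0, b@B3, d@B1, e@B1}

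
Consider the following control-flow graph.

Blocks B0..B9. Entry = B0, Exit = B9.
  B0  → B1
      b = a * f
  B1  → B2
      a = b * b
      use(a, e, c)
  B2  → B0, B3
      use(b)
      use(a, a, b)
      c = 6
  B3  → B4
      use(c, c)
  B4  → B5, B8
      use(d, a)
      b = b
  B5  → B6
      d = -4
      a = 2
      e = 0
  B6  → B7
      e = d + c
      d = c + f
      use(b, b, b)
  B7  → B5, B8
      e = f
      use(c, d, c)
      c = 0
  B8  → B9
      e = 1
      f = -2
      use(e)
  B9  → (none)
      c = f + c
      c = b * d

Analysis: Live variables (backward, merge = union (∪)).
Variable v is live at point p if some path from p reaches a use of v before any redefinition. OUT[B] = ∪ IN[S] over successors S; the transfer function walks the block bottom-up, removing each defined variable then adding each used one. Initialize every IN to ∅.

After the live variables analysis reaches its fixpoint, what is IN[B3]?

Fixpoint table:
  B0:   IN={a, c, d, e, f}   OUT={b, c, d, e, f}
  B1:   IN={b, c, d, e, f}   OUT={a, b, d, e, f}
  B2:   IN={a, b, d, e, f}   OUT={a, b, c, d, e, f}
  B3:   IN={a, b, c, d, f}   OUT={a, b, c, d, f}
  B4:   IN={a, b, c, d, f}   OUT={b, c, d, f}
  B5:   IN={b, c, f}   OUT={b, c, d, f}
  B6:   IN={b, c, d, f}   OUT={b, c, d, f}
  B7:   IN={b, c, d, f}   OUT={b, c, d, f}
  B8:   IN={b, c, d}   OUT={b, c, d, f}
  B9:   IN={b, c, d, f}   OUT={}

Merge at B3: OUT[B3] = IN[B4] = {a, b, c, d, f}
Applying B3's transfer function to that OUT value gives IN[B3] (row B3 above).

Answer: {a, b, c, d, f}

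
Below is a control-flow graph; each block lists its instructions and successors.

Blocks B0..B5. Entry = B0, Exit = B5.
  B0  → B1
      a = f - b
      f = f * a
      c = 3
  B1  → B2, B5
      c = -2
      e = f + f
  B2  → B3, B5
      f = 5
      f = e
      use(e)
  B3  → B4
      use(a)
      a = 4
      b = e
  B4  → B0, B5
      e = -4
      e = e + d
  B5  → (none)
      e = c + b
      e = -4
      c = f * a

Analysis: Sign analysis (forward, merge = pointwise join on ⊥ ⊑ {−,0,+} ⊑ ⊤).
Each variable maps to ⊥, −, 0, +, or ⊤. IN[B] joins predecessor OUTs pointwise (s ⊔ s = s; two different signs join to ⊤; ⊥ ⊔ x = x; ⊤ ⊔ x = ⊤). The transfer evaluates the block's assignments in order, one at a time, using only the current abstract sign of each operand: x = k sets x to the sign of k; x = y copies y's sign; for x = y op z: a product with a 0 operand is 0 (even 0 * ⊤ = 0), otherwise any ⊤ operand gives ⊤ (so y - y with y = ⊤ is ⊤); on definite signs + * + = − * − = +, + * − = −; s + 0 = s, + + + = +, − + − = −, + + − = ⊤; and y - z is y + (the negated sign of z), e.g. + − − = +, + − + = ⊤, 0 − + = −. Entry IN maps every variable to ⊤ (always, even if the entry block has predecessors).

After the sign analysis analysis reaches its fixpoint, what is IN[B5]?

Answer: {a: ⊤, b: ⊤, c: -, d: ⊤, e: ⊤, f: ⊤}

Working:
Fixpoint table:
  B0: | IN=(all ⊤) | OUT={c:+; rest ⊤}
  B1: | IN={c:+; rest ⊤} | OUT={c:-; rest ⊤}
  B2: | IN={c:-; rest ⊤} | OUT={c:-; rest ⊤}
  B3: | IN={c:-; rest ⊤} | OUT={a:+, c:-; rest ⊤}
  B4: | IN={a:+, c:-; rest ⊤} | OUT={a:+, c:-; rest ⊤}
  B5: | IN={c:-; rest ⊤} | OUT={e:-; rest ⊤}

Merge at B5: IN[B5] = OUT[B1] ⊔ OUT[B2] ⊔ OUT[B4] = {a: ⊤, b: ⊤, c: -, d: ⊤, e: ⊤, f: ⊤}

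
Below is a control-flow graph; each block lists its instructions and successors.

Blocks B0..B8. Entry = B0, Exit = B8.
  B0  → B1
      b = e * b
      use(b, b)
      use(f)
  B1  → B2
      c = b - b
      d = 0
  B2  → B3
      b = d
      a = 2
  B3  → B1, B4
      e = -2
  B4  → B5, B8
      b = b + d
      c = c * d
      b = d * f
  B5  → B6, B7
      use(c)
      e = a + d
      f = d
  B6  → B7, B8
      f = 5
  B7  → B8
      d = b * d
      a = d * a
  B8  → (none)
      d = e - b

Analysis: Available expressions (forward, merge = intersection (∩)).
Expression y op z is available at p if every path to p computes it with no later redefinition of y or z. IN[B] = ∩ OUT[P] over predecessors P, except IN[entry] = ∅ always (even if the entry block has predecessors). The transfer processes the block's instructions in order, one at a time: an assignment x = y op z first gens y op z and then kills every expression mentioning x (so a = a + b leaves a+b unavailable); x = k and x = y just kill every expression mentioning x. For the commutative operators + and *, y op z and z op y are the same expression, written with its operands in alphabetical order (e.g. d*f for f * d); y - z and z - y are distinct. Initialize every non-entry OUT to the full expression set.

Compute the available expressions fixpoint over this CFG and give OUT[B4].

Per-block solution:
  B0:  IN={}  OUT={}
  B1:  IN={}  OUT={b-b}
  B2:  IN={b-b}  OUT={}
  B3:  IN={}  OUT={}
  B4:  IN={}  OUT={d*f}
  B5:  IN={d*f}  OUT={a+d}
  B6:  IN={a+d}  OUT={a+d}
  B7:  IN={a+d}  OUT={}
  B8:  IN={}  OUT={e-b}

Merge at B4: IN[B4] = OUT[B3] = {}
Applying B4's transfer function to that IN value gives OUT[B4] (row B4 above).

Answer: {d*f}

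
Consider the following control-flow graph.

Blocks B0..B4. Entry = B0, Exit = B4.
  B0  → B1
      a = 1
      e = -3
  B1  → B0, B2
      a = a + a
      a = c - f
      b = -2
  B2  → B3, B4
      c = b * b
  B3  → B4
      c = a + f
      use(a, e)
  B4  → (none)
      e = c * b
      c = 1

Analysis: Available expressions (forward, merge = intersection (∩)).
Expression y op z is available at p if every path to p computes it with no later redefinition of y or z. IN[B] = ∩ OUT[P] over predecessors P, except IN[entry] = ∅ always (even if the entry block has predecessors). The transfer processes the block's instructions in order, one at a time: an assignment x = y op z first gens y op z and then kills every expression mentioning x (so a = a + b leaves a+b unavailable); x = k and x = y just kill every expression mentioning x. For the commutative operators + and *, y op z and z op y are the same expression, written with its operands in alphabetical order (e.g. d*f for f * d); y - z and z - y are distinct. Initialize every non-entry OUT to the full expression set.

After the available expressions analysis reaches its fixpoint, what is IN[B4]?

Fixpoint table:
  B0:  IN={}  OUT={}
  B1:  IN={}  OUT={c-f}
  B2:  IN={c-f}  OUT={b*b}
  B3:  IN={b*b}  OUT={a+f, b*b}
  B4:  IN={b*b}  OUT={b*b}

Merge at B4: IN[B4] = OUT[B2] ∩ OUT[B3] = {b*b}

Answer: {b*b}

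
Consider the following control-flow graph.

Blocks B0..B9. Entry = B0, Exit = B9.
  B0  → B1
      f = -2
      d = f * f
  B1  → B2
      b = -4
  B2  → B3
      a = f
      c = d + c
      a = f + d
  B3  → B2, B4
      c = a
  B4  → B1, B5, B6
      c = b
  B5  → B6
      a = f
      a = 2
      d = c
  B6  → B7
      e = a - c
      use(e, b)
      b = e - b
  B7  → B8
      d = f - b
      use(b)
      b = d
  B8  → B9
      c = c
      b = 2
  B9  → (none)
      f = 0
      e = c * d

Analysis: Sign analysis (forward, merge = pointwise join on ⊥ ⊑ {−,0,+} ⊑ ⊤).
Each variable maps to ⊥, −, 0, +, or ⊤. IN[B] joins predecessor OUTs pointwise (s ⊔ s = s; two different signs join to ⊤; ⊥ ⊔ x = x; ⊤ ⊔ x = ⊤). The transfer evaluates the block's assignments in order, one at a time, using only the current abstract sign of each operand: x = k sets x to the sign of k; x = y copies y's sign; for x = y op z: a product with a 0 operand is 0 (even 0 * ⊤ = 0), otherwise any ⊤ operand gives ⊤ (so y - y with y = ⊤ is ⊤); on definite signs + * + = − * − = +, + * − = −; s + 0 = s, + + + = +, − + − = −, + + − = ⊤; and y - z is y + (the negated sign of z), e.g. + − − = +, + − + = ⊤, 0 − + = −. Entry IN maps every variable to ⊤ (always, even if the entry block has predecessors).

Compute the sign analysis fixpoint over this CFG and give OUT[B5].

Fixpoint table:
  B0:  IN=(all ⊤)  OUT={d:+, f:-; rest ⊤}
  B1:  IN={d:+, f:-; rest ⊤}  OUT={b:-, d:+, f:-; rest ⊤}
  B2:  IN={b:-, d:+, f:-; rest ⊤}  OUT={b:-, d:+, f:-; rest ⊤}
  B3:  IN={b:-, d:+, f:-; rest ⊤}  OUT={b:-, d:+, f:-; rest ⊤}
  B4:  IN={b:-, d:+, f:-; rest ⊤}  OUT={b:-, c:-, d:+, f:-; rest ⊤}
  B5:  IN={b:-, c:-, d:+, f:-; rest ⊤}  OUT={a:+, b:-, c:-, d:-, f:-; rest ⊤}
  B6:  IN={b:-, c:-, f:-; rest ⊤}  OUT={c:-, f:-; rest ⊤}
  B7:  IN={c:-, f:-; rest ⊤}  OUT={c:-, f:-; rest ⊤}
  B8:  IN={c:-, f:-; rest ⊤}  OUT={b:+, c:-, f:-; rest ⊤}
  B9:  IN={b:+, c:-, f:-; rest ⊤}  OUT={b:+, c:-, f:0; rest ⊤}

Merge at B5: IN[B5] = OUT[B4] = {a: ⊤, b: -, c: -, d: +, e: ⊤, f: -}
Applying B5's transfer function to that IN value gives OUT[B5] (row B5 above).

Answer: {a: +, b: -, c: -, d: -, e: ⊤, f: -}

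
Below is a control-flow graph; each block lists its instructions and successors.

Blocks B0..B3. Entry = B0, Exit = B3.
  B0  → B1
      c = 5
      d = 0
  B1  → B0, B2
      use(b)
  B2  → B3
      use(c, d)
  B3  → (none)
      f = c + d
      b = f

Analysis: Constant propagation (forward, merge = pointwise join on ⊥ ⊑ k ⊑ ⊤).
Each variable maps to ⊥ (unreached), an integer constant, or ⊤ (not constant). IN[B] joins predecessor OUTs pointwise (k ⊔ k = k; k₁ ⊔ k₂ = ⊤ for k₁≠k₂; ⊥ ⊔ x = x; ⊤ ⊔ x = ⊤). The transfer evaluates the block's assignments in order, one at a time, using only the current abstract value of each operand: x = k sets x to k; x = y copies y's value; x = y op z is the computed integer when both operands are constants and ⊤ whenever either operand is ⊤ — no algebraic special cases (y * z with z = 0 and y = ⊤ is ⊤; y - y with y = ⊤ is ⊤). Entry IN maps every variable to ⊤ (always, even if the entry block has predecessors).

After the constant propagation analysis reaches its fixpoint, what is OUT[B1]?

Answer: {a: ⊤, b: ⊤, c: 5, d: 0, e: ⊤, f: ⊤}

Trace:
Converged values:
  B0:   IN=(all ⊤)   OUT={c:5, d:0; rest ⊤}
  B1:   IN={c:5, d:0; rest ⊤}   OUT={c:5, d:0; rest ⊤}
  B2:   IN={c:5, d:0; rest ⊤}   OUT={c:5, d:0; rest ⊤}
  B3:   IN={c:5, d:0; rest ⊤}   OUT={b:5, c:5, d:0, f:5; rest ⊤}

Merge at B1: IN[B1] = OUT[B0] = {a: ⊤, b: ⊤, c: 5, d: 0, e: ⊤, f: ⊤}
Applying B1's transfer function to that IN value gives OUT[B1] (row B1 above).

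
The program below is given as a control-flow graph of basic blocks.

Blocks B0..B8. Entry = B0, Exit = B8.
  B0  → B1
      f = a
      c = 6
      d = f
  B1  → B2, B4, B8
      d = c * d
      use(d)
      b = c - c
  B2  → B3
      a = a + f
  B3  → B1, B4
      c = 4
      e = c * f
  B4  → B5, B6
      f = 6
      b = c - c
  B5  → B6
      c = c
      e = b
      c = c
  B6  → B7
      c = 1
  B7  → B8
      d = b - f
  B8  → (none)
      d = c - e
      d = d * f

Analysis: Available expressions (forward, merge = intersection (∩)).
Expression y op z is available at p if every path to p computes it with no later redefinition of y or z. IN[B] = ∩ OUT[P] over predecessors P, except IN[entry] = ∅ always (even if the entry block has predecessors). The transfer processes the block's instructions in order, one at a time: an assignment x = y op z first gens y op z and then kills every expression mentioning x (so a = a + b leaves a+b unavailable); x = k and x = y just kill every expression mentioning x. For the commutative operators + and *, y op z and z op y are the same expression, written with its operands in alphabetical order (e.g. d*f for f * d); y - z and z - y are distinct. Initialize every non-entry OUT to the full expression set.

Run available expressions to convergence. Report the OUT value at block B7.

Answer: {b-f}

Derivation:
Per-block solution:
  B0:   IN={}   OUT={}
  B1:   IN={}   OUT={c-c}
  B2:   IN={c-c}   OUT={c-c}
  B3:   IN={c-c}   OUT={c*f}
  B4:   IN={}   OUT={c-c}
  B5:   IN={c-c}   OUT={}
  B6:   IN={}   OUT={}
  B7:   IN={}   OUT={b-f}
  B8:   IN={}   OUT={c-e}

Merge at B7: IN[B7] = OUT[B6] = {}
Applying B7's transfer function to that IN value gives OUT[B7] (row B7 above).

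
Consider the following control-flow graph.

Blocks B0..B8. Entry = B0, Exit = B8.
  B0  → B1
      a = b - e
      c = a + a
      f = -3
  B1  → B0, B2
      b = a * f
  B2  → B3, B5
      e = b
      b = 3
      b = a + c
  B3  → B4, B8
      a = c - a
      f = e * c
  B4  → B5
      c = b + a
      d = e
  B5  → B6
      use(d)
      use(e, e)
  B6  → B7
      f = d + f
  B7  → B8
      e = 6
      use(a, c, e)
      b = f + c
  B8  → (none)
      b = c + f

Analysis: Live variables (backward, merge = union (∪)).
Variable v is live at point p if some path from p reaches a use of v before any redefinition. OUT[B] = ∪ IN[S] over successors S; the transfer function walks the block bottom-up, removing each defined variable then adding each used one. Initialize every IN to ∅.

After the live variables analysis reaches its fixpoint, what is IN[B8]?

Answer: {c, f}

Trace:
Fixpoint table:
  B0:  IN={b, d, e}  OUT={a, c, d, e, f}
  B1:  IN={a, c, d, e, f}  OUT={a, b, c, d, e, f}
  B2:  IN={a, b, c, d, f}  OUT={a, b, c, d, e, f}
  B3:  IN={a, b, c, e}  OUT={a, b, c, e, f}
  B4:  IN={a, b, e, f}  OUT={a, c, d, e, f}
  B5:  IN={a, c, d, e, f}  OUT={a, c, d, f}
  B6:  IN={a, c, d, f}  OUT={a, c, f}
  B7:  IN={a, c, f}  OUT={c, f}
  B8:  IN={c, f}  OUT={}

B8 is the boundary node: OUT[B8] = {}
Applying B8's transfer function to that OUT value gives IN[B8] (row B8 above).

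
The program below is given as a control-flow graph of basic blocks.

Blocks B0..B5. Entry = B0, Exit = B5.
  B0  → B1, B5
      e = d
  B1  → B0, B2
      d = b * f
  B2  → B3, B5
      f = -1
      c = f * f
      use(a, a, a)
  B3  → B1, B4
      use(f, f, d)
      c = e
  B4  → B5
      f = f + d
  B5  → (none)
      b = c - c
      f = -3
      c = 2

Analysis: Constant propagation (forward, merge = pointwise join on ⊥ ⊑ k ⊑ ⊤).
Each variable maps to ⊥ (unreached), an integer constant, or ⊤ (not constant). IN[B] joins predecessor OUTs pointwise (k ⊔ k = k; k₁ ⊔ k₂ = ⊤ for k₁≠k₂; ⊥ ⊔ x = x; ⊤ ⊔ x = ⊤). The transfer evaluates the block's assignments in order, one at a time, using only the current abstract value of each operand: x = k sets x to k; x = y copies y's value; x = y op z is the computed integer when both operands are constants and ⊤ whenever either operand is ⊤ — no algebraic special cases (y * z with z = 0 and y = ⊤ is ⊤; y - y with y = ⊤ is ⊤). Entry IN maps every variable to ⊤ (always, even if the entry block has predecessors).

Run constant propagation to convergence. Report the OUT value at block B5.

Fixpoint table:
  B0: | IN=(all ⊤) | OUT=(all ⊤)
  B1: | IN=(all ⊤) | OUT=(all ⊤)
  B2: | IN=(all ⊤) | OUT={c:1, f:-1; rest ⊤}
  B3: | IN={c:1, f:-1; rest ⊤} | OUT={f:-1; rest ⊤}
  B4: | IN={f:-1; rest ⊤} | OUT=(all ⊤)
  B5: | IN=(all ⊤) | OUT={c:2, f:-3; rest ⊤}

Merge at B5: IN[B5] = OUT[B0] ⊔ OUT[B2] ⊔ OUT[B4] = {a: ⊤, b: ⊤, c: ⊤, d: ⊤, e: ⊤, f: ⊤}
Applying B5's transfer function to that IN value gives OUT[B5] (row B5 above).

Answer: {a: ⊤, b: ⊤, c: 2, d: ⊤, e: ⊤, f: -3}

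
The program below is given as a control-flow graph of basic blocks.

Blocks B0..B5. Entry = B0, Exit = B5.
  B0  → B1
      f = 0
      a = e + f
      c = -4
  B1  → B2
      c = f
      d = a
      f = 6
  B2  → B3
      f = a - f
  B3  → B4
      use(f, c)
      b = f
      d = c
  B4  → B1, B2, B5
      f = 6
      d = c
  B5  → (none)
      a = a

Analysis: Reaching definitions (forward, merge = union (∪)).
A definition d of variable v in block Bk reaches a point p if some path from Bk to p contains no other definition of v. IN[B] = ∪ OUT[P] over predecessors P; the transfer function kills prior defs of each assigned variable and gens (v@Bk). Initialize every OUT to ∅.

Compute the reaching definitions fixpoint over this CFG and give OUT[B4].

Converged values:
  B0: | IN={} | OUT={a@B0, c@B0, f@B0}
  B1: | IN={a@B0, b@B3, c@B0, c@B1, d@B4, f@B0, f@B4} | OUT={a@B0, b@B3, c@B1, d@B1, f@B1}
  B2: | IN={a@B0, b@B3, c@B1, d@B1, d@B4, f@B1, f@B4} | OUT={a@B0, b@B3, c@B1, d@B1, d@B4, f@B2}
  B3: | IN={a@B0, b@B3, c@B1, d@B1, d@B4, f@B2} | OUT={a@B0, b@B3, c@B1, d@B3, f@B2}
  B4: | IN={a@B0, b@B3, c@B1, d@B3, f@B2} | OUT={a@B0, b@B3, c@B1, d@B4, f@B4}
  B5: | IN={a@B0, b@B3, c@B1, d@B4, f@B4} | OUT={a@B5, b@B3, c@B1, d@B4, f@B4}

Merge at B4: IN[B4] = OUT[B3] = {a@B0, b@B3, c@B1, d@B3, f@B2}
Applying B4's transfer function to that IN value gives OUT[B4] (row B4 above).

Answer: {a@B0, b@B3, c@B1, d@B4, f@B4}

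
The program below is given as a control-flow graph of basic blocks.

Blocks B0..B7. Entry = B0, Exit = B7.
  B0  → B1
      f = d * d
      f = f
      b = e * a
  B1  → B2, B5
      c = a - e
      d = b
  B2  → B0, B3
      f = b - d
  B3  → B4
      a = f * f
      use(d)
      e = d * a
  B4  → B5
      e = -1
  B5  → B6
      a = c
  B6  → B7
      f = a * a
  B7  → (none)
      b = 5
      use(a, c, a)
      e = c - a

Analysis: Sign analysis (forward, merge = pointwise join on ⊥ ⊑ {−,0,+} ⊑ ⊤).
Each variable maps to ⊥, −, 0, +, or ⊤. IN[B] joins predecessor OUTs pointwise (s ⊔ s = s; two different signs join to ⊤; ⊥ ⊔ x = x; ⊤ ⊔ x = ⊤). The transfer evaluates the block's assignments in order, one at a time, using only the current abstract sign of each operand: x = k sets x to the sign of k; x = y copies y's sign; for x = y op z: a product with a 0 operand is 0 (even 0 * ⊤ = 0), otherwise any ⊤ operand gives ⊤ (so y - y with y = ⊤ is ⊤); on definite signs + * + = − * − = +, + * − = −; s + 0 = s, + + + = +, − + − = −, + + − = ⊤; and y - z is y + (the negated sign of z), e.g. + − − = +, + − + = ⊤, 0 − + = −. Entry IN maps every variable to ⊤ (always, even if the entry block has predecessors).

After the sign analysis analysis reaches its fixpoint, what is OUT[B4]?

Fixpoint table:
  B0:   IN=(all ⊤)   OUT=(all ⊤)
  B1:   IN=(all ⊤)   OUT=(all ⊤)
  B2:   IN=(all ⊤)   OUT=(all ⊤)
  B3:   IN=(all ⊤)   OUT=(all ⊤)
  B4:   IN=(all ⊤)   OUT={e:-; rest ⊤}
  B5:   IN=(all ⊤)   OUT=(all ⊤)
  B6:   IN=(all ⊤)   OUT=(all ⊤)
  B7:   IN=(all ⊤)   OUT={b:+; rest ⊤}

Merge at B4: IN[B4] = OUT[B3] = {a: ⊤, b: ⊤, c: ⊤, d: ⊤, e: ⊤, f: ⊤}
Applying B4's transfer function to that IN value gives OUT[B4] (row B4 above).

Answer: {a: ⊤, b: ⊤, c: ⊤, d: ⊤, e: -, f: ⊤}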